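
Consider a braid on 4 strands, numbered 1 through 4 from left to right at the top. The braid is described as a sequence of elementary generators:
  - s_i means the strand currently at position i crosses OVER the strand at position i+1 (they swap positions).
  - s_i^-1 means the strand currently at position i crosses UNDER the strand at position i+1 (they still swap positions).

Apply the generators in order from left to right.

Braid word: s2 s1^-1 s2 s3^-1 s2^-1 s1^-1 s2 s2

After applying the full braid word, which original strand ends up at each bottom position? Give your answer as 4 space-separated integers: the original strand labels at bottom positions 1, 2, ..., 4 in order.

Answer: 4 3 2 1

Derivation:
Gen 1 (s2): strand 2 crosses over strand 3. Perm now: [1 3 2 4]
Gen 2 (s1^-1): strand 1 crosses under strand 3. Perm now: [3 1 2 4]
Gen 3 (s2): strand 1 crosses over strand 2. Perm now: [3 2 1 4]
Gen 4 (s3^-1): strand 1 crosses under strand 4. Perm now: [3 2 4 1]
Gen 5 (s2^-1): strand 2 crosses under strand 4. Perm now: [3 4 2 1]
Gen 6 (s1^-1): strand 3 crosses under strand 4. Perm now: [4 3 2 1]
Gen 7 (s2): strand 3 crosses over strand 2. Perm now: [4 2 3 1]
Gen 8 (s2): strand 2 crosses over strand 3. Perm now: [4 3 2 1]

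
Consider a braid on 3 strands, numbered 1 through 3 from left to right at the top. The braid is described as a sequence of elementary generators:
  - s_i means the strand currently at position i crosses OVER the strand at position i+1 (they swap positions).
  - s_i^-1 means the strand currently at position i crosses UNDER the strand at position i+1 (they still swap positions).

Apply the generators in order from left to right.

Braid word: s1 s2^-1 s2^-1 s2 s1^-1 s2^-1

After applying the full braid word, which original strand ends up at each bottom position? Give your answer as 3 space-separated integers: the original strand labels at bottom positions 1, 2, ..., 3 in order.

Gen 1 (s1): strand 1 crosses over strand 2. Perm now: [2 1 3]
Gen 2 (s2^-1): strand 1 crosses under strand 3. Perm now: [2 3 1]
Gen 3 (s2^-1): strand 3 crosses under strand 1. Perm now: [2 1 3]
Gen 4 (s2): strand 1 crosses over strand 3. Perm now: [2 3 1]
Gen 5 (s1^-1): strand 2 crosses under strand 3. Perm now: [3 2 1]
Gen 6 (s2^-1): strand 2 crosses under strand 1. Perm now: [3 1 2]

Answer: 3 1 2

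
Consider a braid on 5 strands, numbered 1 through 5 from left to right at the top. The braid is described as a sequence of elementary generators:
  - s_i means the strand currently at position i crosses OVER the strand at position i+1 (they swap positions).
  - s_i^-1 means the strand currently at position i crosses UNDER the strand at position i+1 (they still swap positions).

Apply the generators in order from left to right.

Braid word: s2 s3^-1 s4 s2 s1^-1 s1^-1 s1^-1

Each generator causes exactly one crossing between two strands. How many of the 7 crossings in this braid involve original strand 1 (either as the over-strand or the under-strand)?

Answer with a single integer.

Gen 1: crossing 2x3. Involves strand 1? no. Count so far: 0
Gen 2: crossing 2x4. Involves strand 1? no. Count so far: 0
Gen 3: crossing 2x5. Involves strand 1? no. Count so far: 0
Gen 4: crossing 3x4. Involves strand 1? no. Count so far: 0
Gen 5: crossing 1x4. Involves strand 1? yes. Count so far: 1
Gen 6: crossing 4x1. Involves strand 1? yes. Count so far: 2
Gen 7: crossing 1x4. Involves strand 1? yes. Count so far: 3

Answer: 3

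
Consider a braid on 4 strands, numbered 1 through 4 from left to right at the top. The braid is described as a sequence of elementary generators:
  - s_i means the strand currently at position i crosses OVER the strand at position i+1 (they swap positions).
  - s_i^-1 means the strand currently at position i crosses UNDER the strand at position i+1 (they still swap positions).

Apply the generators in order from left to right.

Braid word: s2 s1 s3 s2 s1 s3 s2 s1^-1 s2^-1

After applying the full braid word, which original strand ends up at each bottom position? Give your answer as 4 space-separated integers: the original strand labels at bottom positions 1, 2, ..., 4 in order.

Answer: 2 3 4 1

Derivation:
Gen 1 (s2): strand 2 crosses over strand 3. Perm now: [1 3 2 4]
Gen 2 (s1): strand 1 crosses over strand 3. Perm now: [3 1 2 4]
Gen 3 (s3): strand 2 crosses over strand 4. Perm now: [3 1 4 2]
Gen 4 (s2): strand 1 crosses over strand 4. Perm now: [3 4 1 2]
Gen 5 (s1): strand 3 crosses over strand 4. Perm now: [4 3 1 2]
Gen 6 (s3): strand 1 crosses over strand 2. Perm now: [4 3 2 1]
Gen 7 (s2): strand 3 crosses over strand 2. Perm now: [4 2 3 1]
Gen 8 (s1^-1): strand 4 crosses under strand 2. Perm now: [2 4 3 1]
Gen 9 (s2^-1): strand 4 crosses under strand 3. Perm now: [2 3 4 1]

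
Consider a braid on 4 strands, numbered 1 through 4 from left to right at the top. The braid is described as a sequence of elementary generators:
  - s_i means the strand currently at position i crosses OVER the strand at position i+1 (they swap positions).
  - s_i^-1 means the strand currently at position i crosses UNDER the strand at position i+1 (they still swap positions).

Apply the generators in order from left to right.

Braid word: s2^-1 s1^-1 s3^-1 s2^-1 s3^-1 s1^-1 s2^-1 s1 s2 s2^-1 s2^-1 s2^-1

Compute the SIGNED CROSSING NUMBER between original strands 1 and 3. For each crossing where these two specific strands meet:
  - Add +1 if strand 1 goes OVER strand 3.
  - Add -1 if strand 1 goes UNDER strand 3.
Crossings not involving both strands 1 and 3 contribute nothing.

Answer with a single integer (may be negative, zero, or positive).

Answer: -1

Derivation:
Gen 1: crossing 2x3. Both 1&3? no. Sum: 0
Gen 2: 1 under 3. Both 1&3? yes. Contrib: -1. Sum: -1
Gen 3: crossing 2x4. Both 1&3? no. Sum: -1
Gen 4: crossing 1x4. Both 1&3? no. Sum: -1
Gen 5: crossing 1x2. Both 1&3? no. Sum: -1
Gen 6: crossing 3x4. Both 1&3? no. Sum: -1
Gen 7: crossing 3x2. Both 1&3? no. Sum: -1
Gen 8: crossing 4x2. Both 1&3? no. Sum: -1
Gen 9: crossing 4x3. Both 1&3? no. Sum: -1
Gen 10: crossing 3x4. Both 1&3? no. Sum: -1
Gen 11: crossing 4x3. Both 1&3? no. Sum: -1
Gen 12: crossing 3x4. Both 1&3? no. Sum: -1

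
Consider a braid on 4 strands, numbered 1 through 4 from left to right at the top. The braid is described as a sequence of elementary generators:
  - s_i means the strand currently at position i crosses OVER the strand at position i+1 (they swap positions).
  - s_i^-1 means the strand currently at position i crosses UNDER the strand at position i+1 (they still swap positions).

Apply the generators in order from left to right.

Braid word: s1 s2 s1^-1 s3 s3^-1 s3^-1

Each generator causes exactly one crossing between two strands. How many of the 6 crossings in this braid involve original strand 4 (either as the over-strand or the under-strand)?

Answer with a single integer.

Answer: 3

Derivation:
Gen 1: crossing 1x2. Involves strand 4? no. Count so far: 0
Gen 2: crossing 1x3. Involves strand 4? no. Count so far: 0
Gen 3: crossing 2x3. Involves strand 4? no. Count so far: 0
Gen 4: crossing 1x4. Involves strand 4? yes. Count so far: 1
Gen 5: crossing 4x1. Involves strand 4? yes. Count so far: 2
Gen 6: crossing 1x4. Involves strand 4? yes. Count so far: 3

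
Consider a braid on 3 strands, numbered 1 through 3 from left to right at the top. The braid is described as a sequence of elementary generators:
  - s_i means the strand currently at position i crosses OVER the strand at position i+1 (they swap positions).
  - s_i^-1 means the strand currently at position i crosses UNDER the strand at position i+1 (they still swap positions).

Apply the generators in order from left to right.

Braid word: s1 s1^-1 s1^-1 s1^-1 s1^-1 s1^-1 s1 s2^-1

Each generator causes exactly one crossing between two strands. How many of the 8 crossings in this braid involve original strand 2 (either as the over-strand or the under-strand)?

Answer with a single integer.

Answer: 7

Derivation:
Gen 1: crossing 1x2. Involves strand 2? yes. Count so far: 1
Gen 2: crossing 2x1. Involves strand 2? yes. Count so far: 2
Gen 3: crossing 1x2. Involves strand 2? yes. Count so far: 3
Gen 4: crossing 2x1. Involves strand 2? yes. Count so far: 4
Gen 5: crossing 1x2. Involves strand 2? yes. Count so far: 5
Gen 6: crossing 2x1. Involves strand 2? yes. Count so far: 6
Gen 7: crossing 1x2. Involves strand 2? yes. Count so far: 7
Gen 8: crossing 1x3. Involves strand 2? no. Count so far: 7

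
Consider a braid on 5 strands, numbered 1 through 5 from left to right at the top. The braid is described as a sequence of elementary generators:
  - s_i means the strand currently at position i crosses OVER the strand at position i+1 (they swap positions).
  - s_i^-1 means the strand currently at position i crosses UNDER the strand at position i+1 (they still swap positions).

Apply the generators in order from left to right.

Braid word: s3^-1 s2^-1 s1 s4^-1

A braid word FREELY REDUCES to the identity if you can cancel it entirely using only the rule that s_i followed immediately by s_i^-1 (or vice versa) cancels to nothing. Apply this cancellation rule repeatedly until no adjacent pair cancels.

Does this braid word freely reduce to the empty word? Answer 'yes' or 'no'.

Answer: no

Derivation:
Gen 1 (s3^-1): push. Stack: [s3^-1]
Gen 2 (s2^-1): push. Stack: [s3^-1 s2^-1]
Gen 3 (s1): push. Stack: [s3^-1 s2^-1 s1]
Gen 4 (s4^-1): push. Stack: [s3^-1 s2^-1 s1 s4^-1]
Reduced word: s3^-1 s2^-1 s1 s4^-1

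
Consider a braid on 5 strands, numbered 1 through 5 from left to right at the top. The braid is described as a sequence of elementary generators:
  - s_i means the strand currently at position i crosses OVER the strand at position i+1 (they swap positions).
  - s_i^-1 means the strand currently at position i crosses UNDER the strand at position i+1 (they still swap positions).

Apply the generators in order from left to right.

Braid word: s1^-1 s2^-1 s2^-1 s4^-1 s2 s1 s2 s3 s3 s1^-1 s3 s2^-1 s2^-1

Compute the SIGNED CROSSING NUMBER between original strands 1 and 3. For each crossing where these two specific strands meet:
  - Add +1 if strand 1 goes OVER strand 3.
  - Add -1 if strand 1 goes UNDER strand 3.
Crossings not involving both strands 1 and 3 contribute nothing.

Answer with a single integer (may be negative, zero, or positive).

Answer: 2

Derivation:
Gen 1: crossing 1x2. Both 1&3? no. Sum: 0
Gen 2: 1 under 3. Both 1&3? yes. Contrib: -1. Sum: -1
Gen 3: 3 under 1. Both 1&3? yes. Contrib: +1. Sum: 0
Gen 4: crossing 4x5. Both 1&3? no. Sum: 0
Gen 5: 1 over 3. Both 1&3? yes. Contrib: +1. Sum: 1
Gen 6: crossing 2x3. Both 1&3? no. Sum: 1
Gen 7: crossing 2x1. Both 1&3? no. Sum: 1
Gen 8: crossing 2x5. Both 1&3? no. Sum: 1
Gen 9: crossing 5x2. Both 1&3? no. Sum: 1
Gen 10: 3 under 1. Both 1&3? yes. Contrib: +1. Sum: 2
Gen 11: crossing 2x5. Both 1&3? no. Sum: 2
Gen 12: crossing 3x5. Both 1&3? no. Sum: 2
Gen 13: crossing 5x3. Both 1&3? no. Sum: 2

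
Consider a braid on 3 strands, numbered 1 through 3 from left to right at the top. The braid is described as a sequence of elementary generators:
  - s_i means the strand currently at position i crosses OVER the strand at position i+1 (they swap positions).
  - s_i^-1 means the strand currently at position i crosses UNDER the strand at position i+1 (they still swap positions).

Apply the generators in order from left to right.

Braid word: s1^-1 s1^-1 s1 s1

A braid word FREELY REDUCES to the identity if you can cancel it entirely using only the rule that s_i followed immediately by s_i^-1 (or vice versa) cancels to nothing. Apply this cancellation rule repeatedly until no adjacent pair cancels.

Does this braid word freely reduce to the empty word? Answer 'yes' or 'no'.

Gen 1 (s1^-1): push. Stack: [s1^-1]
Gen 2 (s1^-1): push. Stack: [s1^-1 s1^-1]
Gen 3 (s1): cancels prior s1^-1. Stack: [s1^-1]
Gen 4 (s1): cancels prior s1^-1. Stack: []
Reduced word: (empty)

Answer: yes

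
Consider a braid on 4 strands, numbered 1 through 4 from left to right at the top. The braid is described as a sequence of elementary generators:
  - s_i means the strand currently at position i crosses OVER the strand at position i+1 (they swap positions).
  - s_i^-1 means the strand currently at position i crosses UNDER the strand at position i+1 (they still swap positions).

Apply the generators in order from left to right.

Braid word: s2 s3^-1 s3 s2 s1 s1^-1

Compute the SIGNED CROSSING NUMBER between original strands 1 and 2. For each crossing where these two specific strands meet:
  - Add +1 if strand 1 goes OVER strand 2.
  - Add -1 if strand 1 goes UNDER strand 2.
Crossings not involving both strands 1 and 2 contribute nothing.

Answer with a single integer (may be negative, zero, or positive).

Gen 1: crossing 2x3. Both 1&2? no. Sum: 0
Gen 2: crossing 2x4. Both 1&2? no. Sum: 0
Gen 3: crossing 4x2. Both 1&2? no. Sum: 0
Gen 4: crossing 3x2. Both 1&2? no. Sum: 0
Gen 5: 1 over 2. Both 1&2? yes. Contrib: +1. Sum: 1
Gen 6: 2 under 1. Both 1&2? yes. Contrib: +1. Sum: 2

Answer: 2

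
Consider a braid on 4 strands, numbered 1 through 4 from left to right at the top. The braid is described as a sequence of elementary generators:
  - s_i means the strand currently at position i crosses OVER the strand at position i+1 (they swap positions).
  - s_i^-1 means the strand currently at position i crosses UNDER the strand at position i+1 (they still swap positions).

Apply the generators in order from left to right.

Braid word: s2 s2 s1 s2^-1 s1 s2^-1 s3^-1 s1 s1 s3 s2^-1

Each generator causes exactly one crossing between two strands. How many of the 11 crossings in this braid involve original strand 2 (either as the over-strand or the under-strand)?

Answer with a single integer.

Answer: 8

Derivation:
Gen 1: crossing 2x3. Involves strand 2? yes. Count so far: 1
Gen 2: crossing 3x2. Involves strand 2? yes. Count so far: 2
Gen 3: crossing 1x2. Involves strand 2? yes. Count so far: 3
Gen 4: crossing 1x3. Involves strand 2? no. Count so far: 3
Gen 5: crossing 2x3. Involves strand 2? yes. Count so far: 4
Gen 6: crossing 2x1. Involves strand 2? yes. Count so far: 5
Gen 7: crossing 2x4. Involves strand 2? yes. Count so far: 6
Gen 8: crossing 3x1. Involves strand 2? no. Count so far: 6
Gen 9: crossing 1x3. Involves strand 2? no. Count so far: 6
Gen 10: crossing 4x2. Involves strand 2? yes. Count so far: 7
Gen 11: crossing 1x2. Involves strand 2? yes. Count so far: 8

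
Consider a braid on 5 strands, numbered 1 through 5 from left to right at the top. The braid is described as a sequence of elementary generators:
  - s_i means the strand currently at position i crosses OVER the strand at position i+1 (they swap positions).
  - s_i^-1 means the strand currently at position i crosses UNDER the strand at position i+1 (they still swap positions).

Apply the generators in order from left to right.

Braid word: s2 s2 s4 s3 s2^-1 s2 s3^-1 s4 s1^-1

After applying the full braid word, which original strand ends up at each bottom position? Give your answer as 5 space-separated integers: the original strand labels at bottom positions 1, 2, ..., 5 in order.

Gen 1 (s2): strand 2 crosses over strand 3. Perm now: [1 3 2 4 5]
Gen 2 (s2): strand 3 crosses over strand 2. Perm now: [1 2 3 4 5]
Gen 3 (s4): strand 4 crosses over strand 5. Perm now: [1 2 3 5 4]
Gen 4 (s3): strand 3 crosses over strand 5. Perm now: [1 2 5 3 4]
Gen 5 (s2^-1): strand 2 crosses under strand 5. Perm now: [1 5 2 3 4]
Gen 6 (s2): strand 5 crosses over strand 2. Perm now: [1 2 5 3 4]
Gen 7 (s3^-1): strand 5 crosses under strand 3. Perm now: [1 2 3 5 4]
Gen 8 (s4): strand 5 crosses over strand 4. Perm now: [1 2 3 4 5]
Gen 9 (s1^-1): strand 1 crosses under strand 2. Perm now: [2 1 3 4 5]

Answer: 2 1 3 4 5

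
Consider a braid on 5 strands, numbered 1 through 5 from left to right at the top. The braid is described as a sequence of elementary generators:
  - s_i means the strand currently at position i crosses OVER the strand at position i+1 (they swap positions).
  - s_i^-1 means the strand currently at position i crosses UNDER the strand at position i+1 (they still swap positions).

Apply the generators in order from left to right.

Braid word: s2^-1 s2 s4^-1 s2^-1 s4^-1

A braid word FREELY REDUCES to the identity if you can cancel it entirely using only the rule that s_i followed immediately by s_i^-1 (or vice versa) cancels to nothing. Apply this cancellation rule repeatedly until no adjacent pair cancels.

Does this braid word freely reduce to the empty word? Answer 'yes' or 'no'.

Gen 1 (s2^-1): push. Stack: [s2^-1]
Gen 2 (s2): cancels prior s2^-1. Stack: []
Gen 3 (s4^-1): push. Stack: [s4^-1]
Gen 4 (s2^-1): push. Stack: [s4^-1 s2^-1]
Gen 5 (s4^-1): push. Stack: [s4^-1 s2^-1 s4^-1]
Reduced word: s4^-1 s2^-1 s4^-1

Answer: no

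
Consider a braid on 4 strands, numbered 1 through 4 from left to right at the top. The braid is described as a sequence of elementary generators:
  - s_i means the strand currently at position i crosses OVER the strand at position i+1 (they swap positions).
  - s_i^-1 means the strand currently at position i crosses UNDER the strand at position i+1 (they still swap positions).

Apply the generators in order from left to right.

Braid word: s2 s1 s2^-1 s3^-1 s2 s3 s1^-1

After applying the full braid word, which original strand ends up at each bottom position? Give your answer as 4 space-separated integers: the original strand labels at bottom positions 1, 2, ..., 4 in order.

Gen 1 (s2): strand 2 crosses over strand 3. Perm now: [1 3 2 4]
Gen 2 (s1): strand 1 crosses over strand 3. Perm now: [3 1 2 4]
Gen 3 (s2^-1): strand 1 crosses under strand 2. Perm now: [3 2 1 4]
Gen 4 (s3^-1): strand 1 crosses under strand 4. Perm now: [3 2 4 1]
Gen 5 (s2): strand 2 crosses over strand 4. Perm now: [3 4 2 1]
Gen 6 (s3): strand 2 crosses over strand 1. Perm now: [3 4 1 2]
Gen 7 (s1^-1): strand 3 crosses under strand 4. Perm now: [4 3 1 2]

Answer: 4 3 1 2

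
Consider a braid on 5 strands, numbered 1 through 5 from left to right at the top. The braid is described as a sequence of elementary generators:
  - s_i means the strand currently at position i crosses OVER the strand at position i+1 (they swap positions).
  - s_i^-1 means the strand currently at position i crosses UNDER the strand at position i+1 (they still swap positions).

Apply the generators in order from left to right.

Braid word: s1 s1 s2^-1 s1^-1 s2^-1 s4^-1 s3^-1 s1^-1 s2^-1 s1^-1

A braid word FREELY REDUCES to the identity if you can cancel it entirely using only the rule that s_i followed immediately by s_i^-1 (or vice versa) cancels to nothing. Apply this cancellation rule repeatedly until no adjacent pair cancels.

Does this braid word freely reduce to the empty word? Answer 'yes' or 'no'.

Answer: no

Derivation:
Gen 1 (s1): push. Stack: [s1]
Gen 2 (s1): push. Stack: [s1 s1]
Gen 3 (s2^-1): push. Stack: [s1 s1 s2^-1]
Gen 4 (s1^-1): push. Stack: [s1 s1 s2^-1 s1^-1]
Gen 5 (s2^-1): push. Stack: [s1 s1 s2^-1 s1^-1 s2^-1]
Gen 6 (s4^-1): push. Stack: [s1 s1 s2^-1 s1^-1 s2^-1 s4^-1]
Gen 7 (s3^-1): push. Stack: [s1 s1 s2^-1 s1^-1 s2^-1 s4^-1 s3^-1]
Gen 8 (s1^-1): push. Stack: [s1 s1 s2^-1 s1^-1 s2^-1 s4^-1 s3^-1 s1^-1]
Gen 9 (s2^-1): push. Stack: [s1 s1 s2^-1 s1^-1 s2^-1 s4^-1 s3^-1 s1^-1 s2^-1]
Gen 10 (s1^-1): push. Stack: [s1 s1 s2^-1 s1^-1 s2^-1 s4^-1 s3^-1 s1^-1 s2^-1 s1^-1]
Reduced word: s1 s1 s2^-1 s1^-1 s2^-1 s4^-1 s3^-1 s1^-1 s2^-1 s1^-1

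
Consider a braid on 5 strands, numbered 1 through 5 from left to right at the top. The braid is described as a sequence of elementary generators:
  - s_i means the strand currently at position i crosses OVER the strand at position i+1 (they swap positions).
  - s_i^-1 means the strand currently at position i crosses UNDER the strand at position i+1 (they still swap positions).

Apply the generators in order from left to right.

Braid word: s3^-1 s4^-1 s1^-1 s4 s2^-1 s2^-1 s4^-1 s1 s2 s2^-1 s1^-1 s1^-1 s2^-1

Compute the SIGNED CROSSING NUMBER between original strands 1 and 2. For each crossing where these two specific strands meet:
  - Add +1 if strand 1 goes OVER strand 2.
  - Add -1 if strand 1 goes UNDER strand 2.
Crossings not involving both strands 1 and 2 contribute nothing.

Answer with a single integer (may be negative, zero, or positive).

Gen 1: crossing 3x4. Both 1&2? no. Sum: 0
Gen 2: crossing 3x5. Both 1&2? no. Sum: 0
Gen 3: 1 under 2. Both 1&2? yes. Contrib: -1. Sum: -1
Gen 4: crossing 5x3. Both 1&2? no. Sum: -1
Gen 5: crossing 1x4. Both 1&2? no. Sum: -1
Gen 6: crossing 4x1. Both 1&2? no. Sum: -1
Gen 7: crossing 3x5. Both 1&2? no. Sum: -1
Gen 8: 2 over 1. Both 1&2? yes. Contrib: -1. Sum: -2
Gen 9: crossing 2x4. Both 1&2? no. Sum: -2
Gen 10: crossing 4x2. Both 1&2? no. Sum: -2
Gen 11: 1 under 2. Both 1&2? yes. Contrib: -1. Sum: -3
Gen 12: 2 under 1. Both 1&2? yes. Contrib: +1. Sum: -2
Gen 13: crossing 2x4. Both 1&2? no. Sum: -2

Answer: -2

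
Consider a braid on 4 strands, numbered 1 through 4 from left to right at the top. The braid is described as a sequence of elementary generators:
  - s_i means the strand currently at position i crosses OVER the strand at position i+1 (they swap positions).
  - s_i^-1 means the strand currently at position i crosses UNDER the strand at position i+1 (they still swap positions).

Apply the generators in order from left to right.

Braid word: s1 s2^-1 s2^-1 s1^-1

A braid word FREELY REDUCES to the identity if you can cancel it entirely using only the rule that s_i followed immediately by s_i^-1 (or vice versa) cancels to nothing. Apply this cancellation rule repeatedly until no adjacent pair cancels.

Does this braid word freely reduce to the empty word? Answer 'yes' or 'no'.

Gen 1 (s1): push. Stack: [s1]
Gen 2 (s2^-1): push. Stack: [s1 s2^-1]
Gen 3 (s2^-1): push. Stack: [s1 s2^-1 s2^-1]
Gen 4 (s1^-1): push. Stack: [s1 s2^-1 s2^-1 s1^-1]
Reduced word: s1 s2^-1 s2^-1 s1^-1

Answer: no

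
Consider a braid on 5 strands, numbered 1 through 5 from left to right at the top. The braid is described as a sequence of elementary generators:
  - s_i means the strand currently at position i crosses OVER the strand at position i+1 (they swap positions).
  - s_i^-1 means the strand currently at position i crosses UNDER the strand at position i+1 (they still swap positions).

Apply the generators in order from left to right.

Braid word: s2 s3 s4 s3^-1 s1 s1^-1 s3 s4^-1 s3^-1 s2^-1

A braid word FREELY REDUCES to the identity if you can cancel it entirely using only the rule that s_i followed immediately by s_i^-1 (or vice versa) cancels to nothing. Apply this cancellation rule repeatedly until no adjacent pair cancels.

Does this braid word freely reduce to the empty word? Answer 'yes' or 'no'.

Gen 1 (s2): push. Stack: [s2]
Gen 2 (s3): push. Stack: [s2 s3]
Gen 3 (s4): push. Stack: [s2 s3 s4]
Gen 4 (s3^-1): push. Stack: [s2 s3 s4 s3^-1]
Gen 5 (s1): push. Stack: [s2 s3 s4 s3^-1 s1]
Gen 6 (s1^-1): cancels prior s1. Stack: [s2 s3 s4 s3^-1]
Gen 7 (s3): cancels prior s3^-1. Stack: [s2 s3 s4]
Gen 8 (s4^-1): cancels prior s4. Stack: [s2 s3]
Gen 9 (s3^-1): cancels prior s3. Stack: [s2]
Gen 10 (s2^-1): cancels prior s2. Stack: []
Reduced word: (empty)

Answer: yes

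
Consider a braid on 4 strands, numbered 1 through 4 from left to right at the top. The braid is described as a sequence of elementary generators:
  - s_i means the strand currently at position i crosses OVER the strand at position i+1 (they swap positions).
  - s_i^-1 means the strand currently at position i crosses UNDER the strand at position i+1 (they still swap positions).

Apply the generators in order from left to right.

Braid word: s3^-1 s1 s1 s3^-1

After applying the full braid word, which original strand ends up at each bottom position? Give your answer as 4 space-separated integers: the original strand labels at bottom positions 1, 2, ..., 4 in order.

Answer: 1 2 3 4

Derivation:
Gen 1 (s3^-1): strand 3 crosses under strand 4. Perm now: [1 2 4 3]
Gen 2 (s1): strand 1 crosses over strand 2. Perm now: [2 1 4 3]
Gen 3 (s1): strand 2 crosses over strand 1. Perm now: [1 2 4 3]
Gen 4 (s3^-1): strand 4 crosses under strand 3. Perm now: [1 2 3 4]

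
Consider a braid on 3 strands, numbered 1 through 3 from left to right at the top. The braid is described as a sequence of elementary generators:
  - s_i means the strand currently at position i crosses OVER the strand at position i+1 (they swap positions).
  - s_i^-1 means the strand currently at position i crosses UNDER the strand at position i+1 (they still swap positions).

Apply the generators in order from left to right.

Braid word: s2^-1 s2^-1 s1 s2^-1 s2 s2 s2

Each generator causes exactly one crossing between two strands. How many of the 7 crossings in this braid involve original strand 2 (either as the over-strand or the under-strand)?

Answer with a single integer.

Answer: 3

Derivation:
Gen 1: crossing 2x3. Involves strand 2? yes. Count so far: 1
Gen 2: crossing 3x2. Involves strand 2? yes. Count so far: 2
Gen 3: crossing 1x2. Involves strand 2? yes. Count so far: 3
Gen 4: crossing 1x3. Involves strand 2? no. Count so far: 3
Gen 5: crossing 3x1. Involves strand 2? no. Count so far: 3
Gen 6: crossing 1x3. Involves strand 2? no. Count so far: 3
Gen 7: crossing 3x1. Involves strand 2? no. Count so far: 3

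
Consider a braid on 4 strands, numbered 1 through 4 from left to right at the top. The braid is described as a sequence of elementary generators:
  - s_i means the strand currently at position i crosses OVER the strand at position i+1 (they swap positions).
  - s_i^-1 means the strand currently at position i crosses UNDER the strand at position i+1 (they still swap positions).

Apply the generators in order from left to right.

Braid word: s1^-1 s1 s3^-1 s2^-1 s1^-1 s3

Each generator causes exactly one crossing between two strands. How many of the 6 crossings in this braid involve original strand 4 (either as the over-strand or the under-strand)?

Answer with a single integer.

Gen 1: crossing 1x2. Involves strand 4? no. Count so far: 0
Gen 2: crossing 2x1. Involves strand 4? no. Count so far: 0
Gen 3: crossing 3x4. Involves strand 4? yes. Count so far: 1
Gen 4: crossing 2x4. Involves strand 4? yes. Count so far: 2
Gen 5: crossing 1x4. Involves strand 4? yes. Count so far: 3
Gen 6: crossing 2x3. Involves strand 4? no. Count so far: 3

Answer: 3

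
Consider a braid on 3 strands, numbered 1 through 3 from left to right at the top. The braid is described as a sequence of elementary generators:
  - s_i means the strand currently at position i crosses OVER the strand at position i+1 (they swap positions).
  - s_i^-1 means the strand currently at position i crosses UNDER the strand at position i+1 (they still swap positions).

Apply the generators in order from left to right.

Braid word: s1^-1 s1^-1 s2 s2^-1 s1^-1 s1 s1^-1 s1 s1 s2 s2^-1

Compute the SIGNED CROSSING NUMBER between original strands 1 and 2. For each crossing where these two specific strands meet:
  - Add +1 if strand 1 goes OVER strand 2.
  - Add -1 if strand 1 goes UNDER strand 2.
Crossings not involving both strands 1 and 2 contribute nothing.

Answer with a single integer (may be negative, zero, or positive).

Answer: -3

Derivation:
Gen 1: 1 under 2. Both 1&2? yes. Contrib: -1. Sum: -1
Gen 2: 2 under 1. Both 1&2? yes. Contrib: +1. Sum: 0
Gen 3: crossing 2x3. Both 1&2? no. Sum: 0
Gen 4: crossing 3x2. Both 1&2? no. Sum: 0
Gen 5: 1 under 2. Both 1&2? yes. Contrib: -1. Sum: -1
Gen 6: 2 over 1. Both 1&2? yes. Contrib: -1. Sum: -2
Gen 7: 1 under 2. Both 1&2? yes. Contrib: -1. Sum: -3
Gen 8: 2 over 1. Both 1&2? yes. Contrib: -1. Sum: -4
Gen 9: 1 over 2. Both 1&2? yes. Contrib: +1. Sum: -3
Gen 10: crossing 1x3. Both 1&2? no. Sum: -3
Gen 11: crossing 3x1. Both 1&2? no. Sum: -3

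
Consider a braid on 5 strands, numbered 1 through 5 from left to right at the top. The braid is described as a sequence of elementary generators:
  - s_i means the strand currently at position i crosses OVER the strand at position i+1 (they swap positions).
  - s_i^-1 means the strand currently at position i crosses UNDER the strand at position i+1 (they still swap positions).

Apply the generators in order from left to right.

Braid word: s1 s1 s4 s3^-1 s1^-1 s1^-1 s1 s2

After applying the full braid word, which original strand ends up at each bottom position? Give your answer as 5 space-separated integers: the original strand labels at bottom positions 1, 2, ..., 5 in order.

Gen 1 (s1): strand 1 crosses over strand 2. Perm now: [2 1 3 4 5]
Gen 2 (s1): strand 2 crosses over strand 1. Perm now: [1 2 3 4 5]
Gen 3 (s4): strand 4 crosses over strand 5. Perm now: [1 2 3 5 4]
Gen 4 (s3^-1): strand 3 crosses under strand 5. Perm now: [1 2 5 3 4]
Gen 5 (s1^-1): strand 1 crosses under strand 2. Perm now: [2 1 5 3 4]
Gen 6 (s1^-1): strand 2 crosses under strand 1. Perm now: [1 2 5 3 4]
Gen 7 (s1): strand 1 crosses over strand 2. Perm now: [2 1 5 3 4]
Gen 8 (s2): strand 1 crosses over strand 5. Perm now: [2 5 1 3 4]

Answer: 2 5 1 3 4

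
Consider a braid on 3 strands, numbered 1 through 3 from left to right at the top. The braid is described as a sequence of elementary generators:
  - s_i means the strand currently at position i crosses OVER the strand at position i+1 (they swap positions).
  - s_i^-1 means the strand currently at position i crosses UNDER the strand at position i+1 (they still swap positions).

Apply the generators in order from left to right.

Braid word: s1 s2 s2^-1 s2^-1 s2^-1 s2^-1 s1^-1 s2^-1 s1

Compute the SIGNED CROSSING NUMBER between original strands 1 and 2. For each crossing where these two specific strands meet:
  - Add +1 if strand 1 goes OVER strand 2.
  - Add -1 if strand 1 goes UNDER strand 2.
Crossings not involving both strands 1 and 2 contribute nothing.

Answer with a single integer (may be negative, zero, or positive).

Answer: 2

Derivation:
Gen 1: 1 over 2. Both 1&2? yes. Contrib: +1. Sum: 1
Gen 2: crossing 1x3. Both 1&2? no. Sum: 1
Gen 3: crossing 3x1. Both 1&2? no. Sum: 1
Gen 4: crossing 1x3. Both 1&2? no. Sum: 1
Gen 5: crossing 3x1. Both 1&2? no. Sum: 1
Gen 6: crossing 1x3. Both 1&2? no. Sum: 1
Gen 7: crossing 2x3. Both 1&2? no. Sum: 1
Gen 8: 2 under 1. Both 1&2? yes. Contrib: +1. Sum: 2
Gen 9: crossing 3x1. Both 1&2? no. Sum: 2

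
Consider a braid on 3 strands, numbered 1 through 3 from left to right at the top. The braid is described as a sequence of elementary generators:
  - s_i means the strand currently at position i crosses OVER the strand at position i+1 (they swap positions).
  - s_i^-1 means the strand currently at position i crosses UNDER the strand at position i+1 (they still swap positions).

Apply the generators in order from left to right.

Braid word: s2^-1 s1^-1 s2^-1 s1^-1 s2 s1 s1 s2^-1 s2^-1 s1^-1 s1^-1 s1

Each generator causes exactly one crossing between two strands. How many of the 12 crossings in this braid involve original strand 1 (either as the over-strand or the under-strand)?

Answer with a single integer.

Gen 1: crossing 2x3. Involves strand 1? no. Count so far: 0
Gen 2: crossing 1x3. Involves strand 1? yes. Count so far: 1
Gen 3: crossing 1x2. Involves strand 1? yes. Count so far: 2
Gen 4: crossing 3x2. Involves strand 1? no. Count so far: 2
Gen 5: crossing 3x1. Involves strand 1? yes. Count so far: 3
Gen 6: crossing 2x1. Involves strand 1? yes. Count so far: 4
Gen 7: crossing 1x2. Involves strand 1? yes. Count so far: 5
Gen 8: crossing 1x3. Involves strand 1? yes. Count so far: 6
Gen 9: crossing 3x1. Involves strand 1? yes. Count so far: 7
Gen 10: crossing 2x1. Involves strand 1? yes. Count so far: 8
Gen 11: crossing 1x2. Involves strand 1? yes. Count so far: 9
Gen 12: crossing 2x1. Involves strand 1? yes. Count so far: 10

Answer: 10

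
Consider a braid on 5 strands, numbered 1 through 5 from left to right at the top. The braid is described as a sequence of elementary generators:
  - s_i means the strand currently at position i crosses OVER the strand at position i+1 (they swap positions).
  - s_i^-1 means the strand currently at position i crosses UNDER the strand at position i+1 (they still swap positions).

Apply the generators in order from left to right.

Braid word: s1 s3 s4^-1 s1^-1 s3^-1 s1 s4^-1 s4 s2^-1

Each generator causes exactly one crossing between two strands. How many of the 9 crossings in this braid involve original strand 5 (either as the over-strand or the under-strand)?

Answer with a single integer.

Answer: 3

Derivation:
Gen 1: crossing 1x2. Involves strand 5? no. Count so far: 0
Gen 2: crossing 3x4. Involves strand 5? no. Count so far: 0
Gen 3: crossing 3x5. Involves strand 5? yes. Count so far: 1
Gen 4: crossing 2x1. Involves strand 5? no. Count so far: 1
Gen 5: crossing 4x5. Involves strand 5? yes. Count so far: 2
Gen 6: crossing 1x2. Involves strand 5? no. Count so far: 2
Gen 7: crossing 4x3. Involves strand 5? no. Count so far: 2
Gen 8: crossing 3x4. Involves strand 5? no. Count so far: 2
Gen 9: crossing 1x5. Involves strand 5? yes. Count so far: 3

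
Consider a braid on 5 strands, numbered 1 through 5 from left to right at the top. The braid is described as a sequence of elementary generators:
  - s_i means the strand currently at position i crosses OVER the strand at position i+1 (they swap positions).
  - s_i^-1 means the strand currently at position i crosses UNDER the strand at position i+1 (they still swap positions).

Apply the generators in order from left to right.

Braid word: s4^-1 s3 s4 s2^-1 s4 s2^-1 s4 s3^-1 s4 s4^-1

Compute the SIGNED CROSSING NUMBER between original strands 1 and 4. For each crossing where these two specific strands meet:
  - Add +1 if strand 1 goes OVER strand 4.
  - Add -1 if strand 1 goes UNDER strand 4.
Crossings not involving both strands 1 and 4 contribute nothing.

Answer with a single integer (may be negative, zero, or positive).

Answer: 0

Derivation:
Gen 1: crossing 4x5. Both 1&4? no. Sum: 0
Gen 2: crossing 3x5. Both 1&4? no. Sum: 0
Gen 3: crossing 3x4. Both 1&4? no. Sum: 0
Gen 4: crossing 2x5. Both 1&4? no. Sum: 0
Gen 5: crossing 4x3. Both 1&4? no. Sum: 0
Gen 6: crossing 5x2. Both 1&4? no. Sum: 0
Gen 7: crossing 3x4. Both 1&4? no. Sum: 0
Gen 8: crossing 5x4. Both 1&4? no. Sum: 0
Gen 9: crossing 5x3. Both 1&4? no. Sum: 0
Gen 10: crossing 3x5. Both 1&4? no. Sum: 0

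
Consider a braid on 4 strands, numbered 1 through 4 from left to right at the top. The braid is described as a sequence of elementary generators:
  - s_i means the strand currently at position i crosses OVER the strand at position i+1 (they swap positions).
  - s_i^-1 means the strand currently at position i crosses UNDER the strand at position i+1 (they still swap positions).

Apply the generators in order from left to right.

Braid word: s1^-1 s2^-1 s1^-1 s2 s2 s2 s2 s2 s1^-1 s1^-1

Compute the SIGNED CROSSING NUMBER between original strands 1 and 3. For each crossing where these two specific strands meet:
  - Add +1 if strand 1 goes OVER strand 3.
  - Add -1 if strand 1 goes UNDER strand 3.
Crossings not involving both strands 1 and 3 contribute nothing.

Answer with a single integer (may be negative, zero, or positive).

Gen 1: crossing 1x2. Both 1&3? no. Sum: 0
Gen 2: 1 under 3. Both 1&3? yes. Contrib: -1. Sum: -1
Gen 3: crossing 2x3. Both 1&3? no. Sum: -1
Gen 4: crossing 2x1. Both 1&3? no. Sum: -1
Gen 5: crossing 1x2. Both 1&3? no. Sum: -1
Gen 6: crossing 2x1. Both 1&3? no. Sum: -1
Gen 7: crossing 1x2. Both 1&3? no. Sum: -1
Gen 8: crossing 2x1. Both 1&3? no. Sum: -1
Gen 9: 3 under 1. Both 1&3? yes. Contrib: +1. Sum: 0
Gen 10: 1 under 3. Both 1&3? yes. Contrib: -1. Sum: -1

Answer: -1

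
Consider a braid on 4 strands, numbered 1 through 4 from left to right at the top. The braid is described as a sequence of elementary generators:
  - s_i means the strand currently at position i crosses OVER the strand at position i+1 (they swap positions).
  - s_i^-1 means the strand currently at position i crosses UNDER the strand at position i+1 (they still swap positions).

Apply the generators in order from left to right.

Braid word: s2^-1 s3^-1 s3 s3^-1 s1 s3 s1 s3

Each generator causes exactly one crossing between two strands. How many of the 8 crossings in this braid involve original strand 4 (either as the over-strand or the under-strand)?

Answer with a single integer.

Gen 1: crossing 2x3. Involves strand 4? no. Count so far: 0
Gen 2: crossing 2x4. Involves strand 4? yes. Count so far: 1
Gen 3: crossing 4x2. Involves strand 4? yes. Count so far: 2
Gen 4: crossing 2x4. Involves strand 4? yes. Count so far: 3
Gen 5: crossing 1x3. Involves strand 4? no. Count so far: 3
Gen 6: crossing 4x2. Involves strand 4? yes. Count so far: 4
Gen 7: crossing 3x1. Involves strand 4? no. Count so far: 4
Gen 8: crossing 2x4. Involves strand 4? yes. Count so far: 5

Answer: 5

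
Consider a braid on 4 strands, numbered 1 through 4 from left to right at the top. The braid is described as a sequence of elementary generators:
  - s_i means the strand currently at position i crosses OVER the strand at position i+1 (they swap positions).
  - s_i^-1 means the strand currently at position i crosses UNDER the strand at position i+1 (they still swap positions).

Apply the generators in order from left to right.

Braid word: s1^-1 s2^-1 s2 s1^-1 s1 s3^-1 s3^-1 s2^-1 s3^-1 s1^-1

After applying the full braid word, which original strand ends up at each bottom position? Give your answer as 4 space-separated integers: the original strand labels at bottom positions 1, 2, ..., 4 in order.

Gen 1 (s1^-1): strand 1 crosses under strand 2. Perm now: [2 1 3 4]
Gen 2 (s2^-1): strand 1 crosses under strand 3. Perm now: [2 3 1 4]
Gen 3 (s2): strand 3 crosses over strand 1. Perm now: [2 1 3 4]
Gen 4 (s1^-1): strand 2 crosses under strand 1. Perm now: [1 2 3 4]
Gen 5 (s1): strand 1 crosses over strand 2. Perm now: [2 1 3 4]
Gen 6 (s3^-1): strand 3 crosses under strand 4. Perm now: [2 1 4 3]
Gen 7 (s3^-1): strand 4 crosses under strand 3. Perm now: [2 1 3 4]
Gen 8 (s2^-1): strand 1 crosses under strand 3. Perm now: [2 3 1 4]
Gen 9 (s3^-1): strand 1 crosses under strand 4. Perm now: [2 3 4 1]
Gen 10 (s1^-1): strand 2 crosses under strand 3. Perm now: [3 2 4 1]

Answer: 3 2 4 1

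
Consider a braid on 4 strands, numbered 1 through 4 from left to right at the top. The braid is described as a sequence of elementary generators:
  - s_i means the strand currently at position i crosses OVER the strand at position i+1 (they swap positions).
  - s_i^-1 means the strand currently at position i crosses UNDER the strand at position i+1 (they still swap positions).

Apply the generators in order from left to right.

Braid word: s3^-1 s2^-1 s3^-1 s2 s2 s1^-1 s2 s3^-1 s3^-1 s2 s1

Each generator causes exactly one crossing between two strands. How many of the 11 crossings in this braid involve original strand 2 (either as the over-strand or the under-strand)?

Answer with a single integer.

Answer: 4

Derivation:
Gen 1: crossing 3x4. Involves strand 2? no. Count so far: 0
Gen 2: crossing 2x4. Involves strand 2? yes. Count so far: 1
Gen 3: crossing 2x3. Involves strand 2? yes. Count so far: 2
Gen 4: crossing 4x3. Involves strand 2? no. Count so far: 2
Gen 5: crossing 3x4. Involves strand 2? no. Count so far: 2
Gen 6: crossing 1x4. Involves strand 2? no. Count so far: 2
Gen 7: crossing 1x3. Involves strand 2? no. Count so far: 2
Gen 8: crossing 1x2. Involves strand 2? yes. Count so far: 3
Gen 9: crossing 2x1. Involves strand 2? yes. Count so far: 4
Gen 10: crossing 3x1. Involves strand 2? no. Count so far: 4
Gen 11: crossing 4x1. Involves strand 2? no. Count so far: 4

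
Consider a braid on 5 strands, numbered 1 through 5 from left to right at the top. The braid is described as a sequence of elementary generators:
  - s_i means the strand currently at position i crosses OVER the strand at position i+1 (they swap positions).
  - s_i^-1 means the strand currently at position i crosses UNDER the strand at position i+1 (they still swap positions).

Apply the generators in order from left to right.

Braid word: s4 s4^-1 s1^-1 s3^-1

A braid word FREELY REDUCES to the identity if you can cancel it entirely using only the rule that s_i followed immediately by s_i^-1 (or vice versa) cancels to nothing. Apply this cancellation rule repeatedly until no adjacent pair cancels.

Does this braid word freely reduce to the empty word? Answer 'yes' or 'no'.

Gen 1 (s4): push. Stack: [s4]
Gen 2 (s4^-1): cancels prior s4. Stack: []
Gen 3 (s1^-1): push. Stack: [s1^-1]
Gen 4 (s3^-1): push. Stack: [s1^-1 s3^-1]
Reduced word: s1^-1 s3^-1

Answer: no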